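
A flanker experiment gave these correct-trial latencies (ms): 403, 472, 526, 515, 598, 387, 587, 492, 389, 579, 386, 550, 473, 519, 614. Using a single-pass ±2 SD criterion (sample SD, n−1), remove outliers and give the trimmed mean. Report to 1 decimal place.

n = 15, ΣRT = 7490, M = 499.333
Σ(x−M)² = 89237.33; s = √(89237.33/14) = 79.838
Cutoffs: 499.333 ± 2·79.838 → [339.7, 659.0]
No RTs fall outside the cutoffs; all 15 retained. Mean = 7490/15 = 499.333

499.3 ms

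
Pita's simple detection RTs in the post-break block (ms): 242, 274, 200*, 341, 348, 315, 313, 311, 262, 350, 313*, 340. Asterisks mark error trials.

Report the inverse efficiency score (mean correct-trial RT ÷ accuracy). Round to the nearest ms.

372 ms

Correct trials (n=10): 242, 274, 341, 348, 315, 313, 311, 262, 350, 340
Mean correct RT = 3096/10 = 309.6000 ms
Proportion correct = 10/12
IES = 309.6000 / (10/12) = 371.520 ms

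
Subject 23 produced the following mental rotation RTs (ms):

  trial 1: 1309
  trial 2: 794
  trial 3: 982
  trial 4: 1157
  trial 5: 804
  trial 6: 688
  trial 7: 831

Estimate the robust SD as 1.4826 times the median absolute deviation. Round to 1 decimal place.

Sorted: 688, 794, 804, 831, 982, 1157, 1309 → median = 831
|x − 831| sorted: 0, 27, 37, 143, 151, 326, 478 → MAD = 143
Robust SD ≈ 1.4826 × 143 = 212.012

212.0 ms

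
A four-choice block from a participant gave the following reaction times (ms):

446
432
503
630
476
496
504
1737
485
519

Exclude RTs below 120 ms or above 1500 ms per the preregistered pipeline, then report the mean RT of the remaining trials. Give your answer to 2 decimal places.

499.00 ms

Excluded: 1737
Retained (n=9): Σ = 4491
Mean = 4491/9 = 499.0000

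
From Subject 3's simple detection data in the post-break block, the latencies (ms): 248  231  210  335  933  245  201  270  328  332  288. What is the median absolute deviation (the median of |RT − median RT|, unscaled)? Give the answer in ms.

58 ms

Sorted: 201, 210, 231, 245, 248, 270, 288, 328, 332, 335, 933 → median = 270
|x − 270|: 22, 39, 60, 65, 663, 25, 69, 0, 58, 62, 18
Sorted deviations: 0, 18, 22, 25, 39, 58, 60, 62, 65, 69, 663 → MAD = 58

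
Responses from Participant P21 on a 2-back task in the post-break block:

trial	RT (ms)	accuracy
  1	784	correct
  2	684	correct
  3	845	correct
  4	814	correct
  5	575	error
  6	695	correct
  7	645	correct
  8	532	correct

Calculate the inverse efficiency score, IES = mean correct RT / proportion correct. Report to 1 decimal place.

816.2 ms

Correct trials (n=7): 784, 684, 845, 814, 695, 645, 532
Mean correct RT = 4999/7 = 714.1429 ms
Proportion correct = 7/8
IES = 714.1429 / (7/8) = 816.163 ms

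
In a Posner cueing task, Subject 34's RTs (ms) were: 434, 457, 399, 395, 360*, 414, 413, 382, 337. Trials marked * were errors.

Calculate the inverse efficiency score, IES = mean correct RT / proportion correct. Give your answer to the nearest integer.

Correct trials (n=8): 434, 457, 399, 395, 414, 413, 382, 337
Mean correct RT = 3231/8 = 403.8750 ms
Proportion correct = 8/9
IES = 403.8750 / (8/9) = 454.359 ms

454 ms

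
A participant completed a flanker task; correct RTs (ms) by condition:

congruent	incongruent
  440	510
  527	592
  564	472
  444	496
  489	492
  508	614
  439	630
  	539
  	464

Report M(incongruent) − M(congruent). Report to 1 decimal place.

47.0 ms

M(congruent) = 3411/7 = 487.286
M(incongruent) = 4809/9 = 534.333
Difference = 534.333 − 487.286 = 47.048 ms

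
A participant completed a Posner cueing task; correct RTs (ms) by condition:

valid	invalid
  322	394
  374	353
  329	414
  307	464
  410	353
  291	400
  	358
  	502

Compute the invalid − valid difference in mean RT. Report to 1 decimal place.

65.9 ms

M(valid) = 2033/6 = 338.833
M(invalid) = 3238/8 = 404.750
Difference = 404.750 − 338.833 = 65.917 ms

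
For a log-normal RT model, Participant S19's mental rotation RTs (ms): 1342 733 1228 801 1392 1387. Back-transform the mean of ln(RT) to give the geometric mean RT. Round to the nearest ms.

1110 ms

ln(RT): 7.2019, 6.5971, 7.1131, 6.6859, 7.2385, 7.2349
Mean ln(RT) = 42.0715/6 = 7.01191
Geometric mean = exp(7.01191) = 1109.77 ms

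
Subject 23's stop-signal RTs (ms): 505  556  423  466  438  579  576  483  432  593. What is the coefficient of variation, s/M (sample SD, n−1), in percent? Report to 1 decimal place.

n = 10, Σ = 5051, M = 505.1000
Σ(x−M)² = 39408.900; s = √(39408.900/9) = 66.1722
CV = 66.1722 / 505.1000 = 0.13101 = 13.101%

13.1%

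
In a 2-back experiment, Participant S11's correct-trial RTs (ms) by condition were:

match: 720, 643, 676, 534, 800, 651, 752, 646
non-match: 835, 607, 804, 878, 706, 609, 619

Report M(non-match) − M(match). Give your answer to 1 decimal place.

44.8 ms

M(match) = 5422/8 = 677.750
M(non-match) = 5058/7 = 722.571
Difference = 722.571 − 677.750 = 44.821 ms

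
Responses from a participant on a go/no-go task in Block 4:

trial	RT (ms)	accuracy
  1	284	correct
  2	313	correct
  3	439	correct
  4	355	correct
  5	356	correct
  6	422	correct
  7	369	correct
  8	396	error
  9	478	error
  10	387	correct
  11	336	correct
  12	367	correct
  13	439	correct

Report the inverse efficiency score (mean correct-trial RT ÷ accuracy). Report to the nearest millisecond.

437 ms

Correct trials (n=11): 284, 313, 439, 355, 356, 422, 369, 387, 336, 367, 439
Mean correct RT = 4067/11 = 369.7273 ms
Proportion correct = 11/13
IES = 369.7273 / (11/13) = 436.950 ms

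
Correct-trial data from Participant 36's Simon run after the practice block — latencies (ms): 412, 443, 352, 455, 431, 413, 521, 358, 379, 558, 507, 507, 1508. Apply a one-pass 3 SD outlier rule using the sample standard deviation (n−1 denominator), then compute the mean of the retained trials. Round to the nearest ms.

n = 13, ΣRT = 6844, M = 526.462
Σ(x−M)² = 1092921.23; s = √(1092921.23/12) = 301.789
Cutoffs: 526.462 ± 3·301.789 → [-378.9, 1431.8]
Outside: 1508 → excluded.
Retained (n=12): Σ = 5336, mean = 5336/12 = 444.667

445 ms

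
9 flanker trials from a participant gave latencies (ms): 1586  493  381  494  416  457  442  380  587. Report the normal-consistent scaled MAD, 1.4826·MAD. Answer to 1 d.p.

Sorted: 380, 381, 416, 442, 457, 493, 494, 587, 1586 → median = 457
|x − 457| sorted: 0, 15, 36, 37, 41, 76, 77, 130, 1129 → MAD = 41
Robust SD ≈ 1.4826 × 41 = 60.787

60.8 ms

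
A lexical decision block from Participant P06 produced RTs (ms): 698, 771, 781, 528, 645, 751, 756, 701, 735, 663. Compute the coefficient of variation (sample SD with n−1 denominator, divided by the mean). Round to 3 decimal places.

0.109

n = 10, Σ = 7029, M = 702.9000
Σ(x−M)² = 52462.900; s = √(52462.900/9) = 76.3493
CV = 76.3493 / 702.9000 = 0.10862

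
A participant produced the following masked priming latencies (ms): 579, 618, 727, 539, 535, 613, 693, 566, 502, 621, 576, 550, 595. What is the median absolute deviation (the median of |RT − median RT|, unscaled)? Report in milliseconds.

39 ms

Sorted: 502, 535, 539, 550, 566, 576, 579, 595, 613, 618, 621, 693, 727 → median = 579
|x − 579|: 0, 39, 148, 40, 44, 34, 114, 13, 77, 42, 3, 29, 16
Sorted deviations: 0, 3, 13, 16, 29, 34, 39, 40, 42, 44, 77, 114, 148 → MAD = 39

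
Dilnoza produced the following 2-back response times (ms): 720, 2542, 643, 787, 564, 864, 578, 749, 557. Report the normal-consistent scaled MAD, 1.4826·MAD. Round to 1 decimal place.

Sorted: 557, 564, 578, 643, 720, 749, 787, 864, 2542 → median = 720
|x − 720| sorted: 0, 29, 67, 77, 142, 144, 156, 163, 1822 → MAD = 142
Robust SD ≈ 1.4826 × 142 = 210.529

210.5 ms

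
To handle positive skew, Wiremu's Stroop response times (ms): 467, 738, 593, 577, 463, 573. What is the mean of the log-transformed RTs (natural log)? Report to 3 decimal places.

ln(RT): 6.1463, 6.6039, 6.3852, 6.3578, 6.1377, 6.3509
Σ ln(RT) = 37.9819
Mean = 37.9819/6 = 6.33032

6.330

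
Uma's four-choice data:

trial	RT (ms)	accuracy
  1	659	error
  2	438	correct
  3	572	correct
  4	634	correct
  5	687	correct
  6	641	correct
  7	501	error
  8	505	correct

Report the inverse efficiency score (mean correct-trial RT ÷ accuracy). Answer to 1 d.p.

772.7 ms

Correct trials (n=6): 438, 572, 634, 687, 641, 505
Mean correct RT = 3477/6 = 579.5000 ms
Proportion correct = 6/8
IES = 579.5000 / (6/8) = 772.667 ms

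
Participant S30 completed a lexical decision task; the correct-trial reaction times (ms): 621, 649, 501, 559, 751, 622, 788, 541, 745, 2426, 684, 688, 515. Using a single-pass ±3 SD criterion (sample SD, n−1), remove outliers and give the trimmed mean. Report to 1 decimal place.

n = 13, ΣRT = 10090, M = 776.154
Σ(x−M)² = 3050367.69; s = √(3050367.69/12) = 504.180
Cutoffs: 776.154 ± 3·504.180 → [-736.4, 2288.7]
Outside: 2426 → excluded.
Retained (n=12): Σ = 7664, mean = 7664/12 = 638.667

638.7 ms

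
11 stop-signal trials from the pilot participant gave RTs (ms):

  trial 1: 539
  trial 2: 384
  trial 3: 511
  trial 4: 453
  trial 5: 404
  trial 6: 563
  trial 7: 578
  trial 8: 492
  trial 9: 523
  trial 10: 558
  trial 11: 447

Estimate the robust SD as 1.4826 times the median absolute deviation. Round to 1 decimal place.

Sorted: 384, 404, 447, 453, 492, 511, 523, 539, 558, 563, 578 → median = 511
|x − 511| sorted: 0, 12, 19, 28, 47, 52, 58, 64, 67, 107, 127 → MAD = 52
Robust SD ≈ 1.4826 × 52 = 77.095

77.1 ms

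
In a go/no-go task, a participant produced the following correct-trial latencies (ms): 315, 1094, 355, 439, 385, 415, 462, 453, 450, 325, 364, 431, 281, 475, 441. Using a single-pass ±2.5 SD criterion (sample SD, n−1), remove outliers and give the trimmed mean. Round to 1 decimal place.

399.4 ms

n = 15, ΣRT = 6685, M = 445.667
Σ(x−M)² = 500077.33; s = √(500077.33/14) = 188.997
Cutoffs: 445.667 ± 2.5·188.997 → [-26.8, 918.2]
Outside: 1094 → excluded.
Retained (n=14): Σ = 5591, mean = 5591/14 = 399.357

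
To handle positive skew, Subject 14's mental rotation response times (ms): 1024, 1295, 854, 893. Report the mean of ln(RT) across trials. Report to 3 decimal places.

6.911

ln(RT): 6.9315, 7.1663, 6.7499, 6.7946
Σ ln(RT) = 27.6423
Mean = 27.6423/4 = 6.91056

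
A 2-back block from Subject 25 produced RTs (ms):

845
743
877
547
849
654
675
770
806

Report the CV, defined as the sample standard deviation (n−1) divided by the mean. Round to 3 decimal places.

0.145

n = 9, Σ = 6766, M = 751.7778
Σ(x−M)² = 94561.556; s = √(94561.556/8) = 108.7207
CV = 108.7207 / 751.7778 = 0.14462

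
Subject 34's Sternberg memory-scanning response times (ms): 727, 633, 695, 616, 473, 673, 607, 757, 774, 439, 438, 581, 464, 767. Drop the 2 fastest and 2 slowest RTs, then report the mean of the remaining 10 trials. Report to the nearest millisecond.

Sorted: 438, 439, 464, 473, 581, 607, 616, 633, 673, 695, 727, 757, 767, 774
Drop lowest 2 (438, 439) and highest 2 (767, 774)
Remaining (n=10): Σ = 6226, mean = 6226/10 = 622.600

623 ms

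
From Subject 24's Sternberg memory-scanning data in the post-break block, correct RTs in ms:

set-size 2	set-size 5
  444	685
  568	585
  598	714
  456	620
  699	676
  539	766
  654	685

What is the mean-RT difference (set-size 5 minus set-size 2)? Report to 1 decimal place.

110.4 ms

M(set-size 2) = 3958/7 = 565.429
M(set-size 5) = 4731/7 = 675.857
Difference = 675.857 − 565.429 = 110.429 ms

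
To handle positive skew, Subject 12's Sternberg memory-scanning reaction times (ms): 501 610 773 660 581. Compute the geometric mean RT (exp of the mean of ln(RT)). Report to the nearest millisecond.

ln(RT): 6.2166, 6.4135, 6.6503, 6.4922, 6.3648
Mean ln(RT) = 32.1373/5 = 6.42747
Geometric mean = exp(6.42747) = 618.60 ms

619 ms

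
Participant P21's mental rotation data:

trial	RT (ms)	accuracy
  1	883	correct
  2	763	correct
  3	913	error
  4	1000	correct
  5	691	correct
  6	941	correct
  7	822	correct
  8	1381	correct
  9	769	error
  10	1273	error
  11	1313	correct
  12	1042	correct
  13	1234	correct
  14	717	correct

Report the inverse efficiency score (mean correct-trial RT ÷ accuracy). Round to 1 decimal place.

Correct trials (n=11): 883, 763, 1000, 691, 941, 822, 1381, 1313, 1042, 1234, 717
Mean correct RT = 10787/11 = 980.6364 ms
Proportion correct = 11/14
IES = 980.6364 / (11/14) = 1248.083 ms

1248.1 ms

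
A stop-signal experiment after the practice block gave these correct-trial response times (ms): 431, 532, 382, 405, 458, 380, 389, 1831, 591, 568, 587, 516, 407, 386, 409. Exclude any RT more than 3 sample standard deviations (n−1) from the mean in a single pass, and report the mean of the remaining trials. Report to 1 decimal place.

460.1 ms

n = 15, ΣRT = 8272, M = 551.467
Σ(x−M)² = 1839703.73; s = √(1839703.73/14) = 362.502
Cutoffs: 551.467 ± 3·362.502 → [-536.0, 1639.0]
Outside: 1831 → excluded.
Retained (n=14): Σ = 6441, mean = 6441/14 = 460.071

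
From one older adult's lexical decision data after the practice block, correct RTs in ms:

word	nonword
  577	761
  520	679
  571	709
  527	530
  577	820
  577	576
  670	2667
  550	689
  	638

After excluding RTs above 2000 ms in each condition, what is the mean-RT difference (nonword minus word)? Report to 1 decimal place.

nonword: exclude 2667
M(word) = 4569/8 = 571.125
M(nonword) = 5402/8 = 675.250
Difference = 675.250 − 571.125 = 104.125 ms

104.1 ms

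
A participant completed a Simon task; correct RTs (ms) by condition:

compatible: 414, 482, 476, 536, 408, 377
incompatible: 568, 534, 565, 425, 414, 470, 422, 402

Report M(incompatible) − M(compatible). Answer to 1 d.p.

M(compatible) = 2693/6 = 448.833
M(incompatible) = 3800/8 = 475.000
Difference = 475.000 − 448.833 = 26.167 ms

26.2 ms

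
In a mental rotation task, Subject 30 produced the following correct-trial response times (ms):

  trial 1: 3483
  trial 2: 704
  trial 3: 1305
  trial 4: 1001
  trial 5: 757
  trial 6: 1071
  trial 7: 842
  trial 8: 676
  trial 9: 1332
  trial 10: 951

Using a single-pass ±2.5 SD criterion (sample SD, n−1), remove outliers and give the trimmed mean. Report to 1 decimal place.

n = 10, ΣRT = 12122, M = 1212.200
Σ(x−M)² = 6202297.60; s = √(6202297.60/9) = 830.147
Cutoffs: 1212.200 ± 2.5·830.147 → [-863.2, 3287.6]
Outside: 3483 → excluded.
Retained (n=9): Σ = 8639, mean = 8639/9 = 959.889

959.9 ms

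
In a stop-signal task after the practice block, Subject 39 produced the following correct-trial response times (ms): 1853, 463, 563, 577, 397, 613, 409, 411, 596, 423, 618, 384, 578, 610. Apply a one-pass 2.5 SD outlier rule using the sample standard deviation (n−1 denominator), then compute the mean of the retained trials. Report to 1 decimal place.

n = 14, ΣRT = 8495, M = 606.786
Σ(x−M)² = 1782520.36; s = √(1782520.36/13) = 370.293
Cutoffs: 606.786 ± 2.5·370.293 → [-318.9, 1532.5]
Outside: 1853 → excluded.
Retained (n=13): Σ = 6642, mean = 6642/13 = 510.923

510.9 ms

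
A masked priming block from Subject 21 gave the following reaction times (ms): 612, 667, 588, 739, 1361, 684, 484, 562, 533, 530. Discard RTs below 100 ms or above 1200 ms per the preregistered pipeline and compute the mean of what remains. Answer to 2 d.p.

Excluded: 1361
Retained (n=9): Σ = 5399
Mean = 5399/9 = 599.8889

599.89 ms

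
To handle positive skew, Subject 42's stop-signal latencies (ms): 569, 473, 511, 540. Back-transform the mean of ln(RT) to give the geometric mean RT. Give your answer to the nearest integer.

522 ms

ln(RT): 6.3439, 6.1591, 6.2364, 6.2916
Mean ln(RT) = 25.0309/4 = 6.25773
Geometric mean = exp(6.25773) = 522.03 ms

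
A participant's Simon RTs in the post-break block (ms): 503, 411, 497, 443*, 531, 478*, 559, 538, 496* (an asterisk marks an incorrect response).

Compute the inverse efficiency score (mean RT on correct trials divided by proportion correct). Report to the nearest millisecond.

Correct trials (n=6): 503, 411, 497, 531, 559, 538
Mean correct RT = 3039/6 = 506.5000 ms
Proportion correct = 6/9
IES = 506.5000 / (6/9) = 759.750 ms

760 ms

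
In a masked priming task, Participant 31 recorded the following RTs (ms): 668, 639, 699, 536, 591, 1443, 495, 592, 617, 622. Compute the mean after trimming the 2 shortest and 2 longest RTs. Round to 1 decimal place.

Sorted: 495, 536, 591, 592, 617, 622, 639, 668, 699, 1443
Drop lowest 2 (495, 536) and highest 2 (699, 1443)
Remaining (n=6): Σ = 3729, mean = 3729/6 = 621.500

621.5 ms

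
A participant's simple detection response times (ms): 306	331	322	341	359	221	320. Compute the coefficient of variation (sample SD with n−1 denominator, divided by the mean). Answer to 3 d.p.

0.141

n = 7, Σ = 2200, M = 314.2857
Σ(x−M)² = 11855.429; s = √(11855.429/6) = 44.4512
CV = 44.4512 / 314.2857 = 0.14144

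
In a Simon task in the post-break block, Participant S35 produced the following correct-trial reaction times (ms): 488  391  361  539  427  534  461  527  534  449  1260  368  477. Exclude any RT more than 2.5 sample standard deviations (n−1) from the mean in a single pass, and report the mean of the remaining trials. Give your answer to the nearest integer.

463 ms

n = 13, ΣRT = 6816, M = 524.308
Σ(x−M)² = 633230.77; s = √(633230.77/12) = 229.716
Cutoffs: 524.308 ± 2.5·229.716 → [-50.0, 1098.6]
Outside: 1260 → excluded.
Retained (n=12): Σ = 5556, mean = 5556/12 = 463.000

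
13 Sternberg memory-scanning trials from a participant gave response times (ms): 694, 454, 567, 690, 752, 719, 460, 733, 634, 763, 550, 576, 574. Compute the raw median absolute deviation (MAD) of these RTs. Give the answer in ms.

Sorted: 454, 460, 550, 567, 574, 576, 634, 690, 694, 719, 733, 752, 763 → median = 634
|x − 634|: 60, 180, 67, 56, 118, 85, 174, 99, 0, 129, 84, 58, 60
Sorted deviations: 0, 56, 58, 60, 60, 67, 84, 85, 99, 118, 129, 174, 180 → MAD = 84

84 ms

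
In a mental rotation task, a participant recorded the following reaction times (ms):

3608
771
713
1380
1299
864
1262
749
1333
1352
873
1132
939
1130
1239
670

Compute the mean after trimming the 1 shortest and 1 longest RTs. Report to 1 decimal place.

1074.0 ms

Sorted: 670, 713, 749, 771, 864, 873, 939, 1130, 1132, 1239, 1262, 1299, 1333, 1352, 1380, 3608
Drop lowest 1 (670) and highest 1 (3608)
Remaining (n=14): Σ = 15036, mean = 15036/14 = 1074.000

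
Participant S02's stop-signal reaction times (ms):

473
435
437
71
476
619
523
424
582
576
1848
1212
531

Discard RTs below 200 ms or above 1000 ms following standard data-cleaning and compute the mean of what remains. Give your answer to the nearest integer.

Excluded: 71, 1212, 1848
Retained (n=10): Σ = 5076
Mean = 5076/10 = 507.6000

508 ms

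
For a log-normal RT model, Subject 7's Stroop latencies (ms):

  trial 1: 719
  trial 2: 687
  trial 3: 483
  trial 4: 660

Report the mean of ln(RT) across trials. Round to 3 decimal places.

ln(RT): 6.5779, 6.5323, 6.1800, 6.4922
Σ ln(RT) = 25.7825
Mean = 25.7825/4 = 6.44561

6.446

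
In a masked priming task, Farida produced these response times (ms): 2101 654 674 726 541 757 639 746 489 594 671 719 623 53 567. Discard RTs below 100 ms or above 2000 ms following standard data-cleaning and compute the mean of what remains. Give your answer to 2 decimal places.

646.15 ms

Excluded: 53, 2101
Retained (n=13): Σ = 8400
Mean = 8400/13 = 646.1538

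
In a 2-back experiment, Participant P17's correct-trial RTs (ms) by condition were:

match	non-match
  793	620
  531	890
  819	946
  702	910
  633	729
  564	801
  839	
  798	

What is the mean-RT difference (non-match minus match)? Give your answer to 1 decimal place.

106.1 ms

M(match) = 5679/8 = 709.875
M(non-match) = 4896/6 = 816.000
Difference = 816.000 − 709.875 = 106.125 ms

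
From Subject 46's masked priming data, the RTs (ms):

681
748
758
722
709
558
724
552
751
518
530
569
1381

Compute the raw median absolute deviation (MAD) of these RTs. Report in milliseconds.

49 ms

Sorted: 518, 530, 552, 558, 569, 681, 709, 722, 724, 748, 751, 758, 1381 → median = 709
|x − 709|: 28, 39, 49, 13, 0, 151, 15, 157, 42, 191, 179, 140, 672
Sorted deviations: 0, 13, 15, 28, 39, 42, 49, 140, 151, 157, 179, 191, 672 → MAD = 49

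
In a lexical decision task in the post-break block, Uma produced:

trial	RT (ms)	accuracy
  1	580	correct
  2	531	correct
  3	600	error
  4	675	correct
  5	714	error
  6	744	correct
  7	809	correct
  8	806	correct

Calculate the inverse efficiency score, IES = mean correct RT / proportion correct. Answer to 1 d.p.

Correct trials (n=6): 580, 531, 675, 744, 809, 806
Mean correct RT = 4145/6 = 690.8333 ms
Proportion correct = 6/8
IES = 690.8333 / (6/8) = 921.111 ms

921.1 ms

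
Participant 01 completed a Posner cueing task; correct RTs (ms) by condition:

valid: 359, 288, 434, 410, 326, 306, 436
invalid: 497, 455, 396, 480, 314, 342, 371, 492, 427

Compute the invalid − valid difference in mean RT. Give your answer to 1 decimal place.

53.8 ms

M(valid) = 2559/7 = 365.571
M(invalid) = 3774/9 = 419.333
Difference = 419.333 − 365.571 = 53.762 ms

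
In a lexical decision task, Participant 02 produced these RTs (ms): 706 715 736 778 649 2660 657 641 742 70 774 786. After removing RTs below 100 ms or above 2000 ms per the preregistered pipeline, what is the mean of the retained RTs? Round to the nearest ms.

718 ms

Excluded: 70, 2660
Retained (n=10): Σ = 7184
Mean = 7184/10 = 718.4000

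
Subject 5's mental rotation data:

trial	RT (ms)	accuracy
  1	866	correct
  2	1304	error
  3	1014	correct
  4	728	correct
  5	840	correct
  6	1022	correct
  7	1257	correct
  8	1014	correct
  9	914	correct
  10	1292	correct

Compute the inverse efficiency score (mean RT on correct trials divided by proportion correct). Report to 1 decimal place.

Correct trials (n=9): 866, 1014, 728, 840, 1022, 1257, 1014, 914, 1292
Mean correct RT = 8947/9 = 994.1111 ms
Proportion correct = 9/10
IES = 994.1111 / (9/10) = 1104.568 ms

1104.6 ms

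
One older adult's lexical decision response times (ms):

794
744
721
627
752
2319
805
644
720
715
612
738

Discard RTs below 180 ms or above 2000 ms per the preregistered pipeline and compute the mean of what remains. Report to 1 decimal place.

Excluded: 2319
Retained (n=11): Σ = 7872
Mean = 7872/11 = 715.6364

715.6 ms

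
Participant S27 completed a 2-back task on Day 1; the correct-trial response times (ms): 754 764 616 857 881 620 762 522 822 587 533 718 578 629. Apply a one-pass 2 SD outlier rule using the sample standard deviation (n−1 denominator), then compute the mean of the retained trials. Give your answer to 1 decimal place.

688.8 ms

n = 14, ΣRT = 9643, M = 688.786
Σ(x−M)² = 187436.36; s = √(187436.36/13) = 120.076
Cutoffs: 688.786 ± 2·120.076 → [448.6, 928.9]
No RTs fall outside the cutoffs; all 14 retained. Mean = 9643/14 = 688.786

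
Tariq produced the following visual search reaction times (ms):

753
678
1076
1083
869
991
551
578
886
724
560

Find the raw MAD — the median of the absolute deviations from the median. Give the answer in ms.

Sorted: 551, 560, 578, 678, 724, 753, 869, 886, 991, 1076, 1083 → median = 753
|x − 753|: 0, 75, 323, 330, 116, 238, 202, 175, 133, 29, 193
Sorted deviations: 0, 29, 75, 116, 133, 175, 193, 202, 238, 323, 330 → MAD = 175

175 ms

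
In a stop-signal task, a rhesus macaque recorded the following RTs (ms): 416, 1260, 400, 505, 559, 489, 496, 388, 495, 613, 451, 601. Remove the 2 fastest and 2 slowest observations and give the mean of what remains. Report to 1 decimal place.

501.5 ms

Sorted: 388, 400, 416, 451, 489, 495, 496, 505, 559, 601, 613, 1260
Drop lowest 2 (388, 400) and highest 2 (613, 1260)
Remaining (n=8): Σ = 4012, mean = 4012/8 = 501.500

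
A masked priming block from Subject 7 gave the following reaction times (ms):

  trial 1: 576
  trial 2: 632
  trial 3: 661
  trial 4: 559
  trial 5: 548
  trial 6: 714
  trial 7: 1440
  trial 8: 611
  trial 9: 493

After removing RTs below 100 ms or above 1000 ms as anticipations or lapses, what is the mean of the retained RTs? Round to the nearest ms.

599 ms

Excluded: 1440
Retained (n=8): Σ = 4794
Mean = 4794/8 = 599.2500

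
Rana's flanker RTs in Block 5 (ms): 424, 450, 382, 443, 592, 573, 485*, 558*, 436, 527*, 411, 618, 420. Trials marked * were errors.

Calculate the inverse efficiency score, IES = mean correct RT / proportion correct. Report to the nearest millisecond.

Correct trials (n=10): 424, 450, 382, 443, 592, 573, 436, 411, 618, 420
Mean correct RT = 4749/10 = 474.9000 ms
Proportion correct = 10/13
IES = 474.9000 / (10/13) = 617.370 ms

617 ms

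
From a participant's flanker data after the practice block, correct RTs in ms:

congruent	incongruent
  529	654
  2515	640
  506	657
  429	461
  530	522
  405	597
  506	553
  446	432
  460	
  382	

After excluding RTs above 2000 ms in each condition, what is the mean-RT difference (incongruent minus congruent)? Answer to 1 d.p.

congruent: exclude 2515
M(congruent) = 4193/9 = 465.889
M(incongruent) = 4516/8 = 564.500
Difference = 564.500 − 465.889 = 98.611 ms

98.6 ms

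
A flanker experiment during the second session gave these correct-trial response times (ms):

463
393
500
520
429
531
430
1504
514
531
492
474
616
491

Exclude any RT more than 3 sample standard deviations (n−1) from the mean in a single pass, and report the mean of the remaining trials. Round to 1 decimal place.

491.1 ms

n = 14, ΣRT = 7888, M = 563.429
Σ(x−M)² = 991245.43; s = √(991245.43/13) = 276.133
Cutoffs: 563.429 ± 3·276.133 → [-265.0, 1391.8]
Outside: 1504 → excluded.
Retained (n=13): Σ = 6384, mean = 6384/13 = 491.077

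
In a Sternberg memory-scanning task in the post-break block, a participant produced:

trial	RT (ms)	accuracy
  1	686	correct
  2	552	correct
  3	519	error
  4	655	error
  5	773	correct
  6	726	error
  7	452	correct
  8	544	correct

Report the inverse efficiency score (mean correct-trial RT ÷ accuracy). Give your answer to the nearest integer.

962 ms

Correct trials (n=5): 686, 552, 773, 452, 544
Mean correct RT = 3007/5 = 601.4000 ms
Proportion correct = 5/8
IES = 601.4000 / (5/8) = 962.240 ms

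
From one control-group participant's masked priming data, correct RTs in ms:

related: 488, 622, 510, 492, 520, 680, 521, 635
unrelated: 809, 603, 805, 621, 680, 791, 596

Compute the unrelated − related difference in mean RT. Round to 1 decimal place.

142.2 ms

M(related) = 4468/8 = 558.500
M(unrelated) = 4905/7 = 700.714
Difference = 700.714 − 558.500 = 142.214 ms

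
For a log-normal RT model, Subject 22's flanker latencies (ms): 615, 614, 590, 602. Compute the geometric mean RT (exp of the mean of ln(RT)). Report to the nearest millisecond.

ln(RT): 6.4216, 6.4200, 6.3801, 6.4003
Mean ln(RT) = 25.6220/4 = 6.40550
Geometric mean = exp(6.40550) = 605.16 ms

605 ms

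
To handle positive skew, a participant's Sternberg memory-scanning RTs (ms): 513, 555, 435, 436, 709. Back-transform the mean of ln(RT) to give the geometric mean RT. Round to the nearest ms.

ln(RT): 6.2403, 6.3190, 6.0753, 6.0776, 6.5639
Mean ln(RT) = 31.2761/5 = 6.25522
Geometric mean = exp(6.25522) = 520.72 ms

521 ms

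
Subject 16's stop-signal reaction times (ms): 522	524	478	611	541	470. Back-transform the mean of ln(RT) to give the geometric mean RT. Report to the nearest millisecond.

522 ms

ln(RT): 6.2577, 6.2615, 6.1696, 6.4151, 6.2934, 6.1527
Mean ln(RT) = 37.5500/6 = 6.25834
Geometric mean = exp(6.25834) = 522.35 ms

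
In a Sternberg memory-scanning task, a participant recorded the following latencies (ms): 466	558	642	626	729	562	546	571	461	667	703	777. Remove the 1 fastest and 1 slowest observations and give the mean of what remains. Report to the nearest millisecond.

Sorted: 461, 466, 546, 558, 562, 571, 626, 642, 667, 703, 729, 777
Drop lowest 1 (461) and highest 1 (777)
Remaining (n=10): Σ = 6070, mean = 6070/10 = 607.000

607 ms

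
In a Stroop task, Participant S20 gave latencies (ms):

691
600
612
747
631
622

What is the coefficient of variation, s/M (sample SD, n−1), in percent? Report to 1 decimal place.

8.7%

n = 6, Σ = 3903, M = 650.5000
Σ(x−M)² = 16177.500; s = √(16177.500/5) = 56.8815
CV = 56.8815 / 650.5000 = 0.08744 = 8.744%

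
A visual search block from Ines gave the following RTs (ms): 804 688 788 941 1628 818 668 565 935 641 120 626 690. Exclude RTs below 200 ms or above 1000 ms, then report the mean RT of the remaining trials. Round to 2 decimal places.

742.18 ms

Excluded: 120, 1628
Retained (n=11): Σ = 8164
Mean = 8164/11 = 742.1818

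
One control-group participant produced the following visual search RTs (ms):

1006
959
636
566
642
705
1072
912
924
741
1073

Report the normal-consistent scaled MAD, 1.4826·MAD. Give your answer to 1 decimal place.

238.7 ms

Sorted: 566, 636, 642, 705, 741, 912, 924, 959, 1006, 1072, 1073 → median = 912
|x − 912| sorted: 0, 12, 47, 94, 160, 161, 171, 207, 270, 276, 346 → MAD = 161
Robust SD ≈ 1.4826 × 161 = 238.699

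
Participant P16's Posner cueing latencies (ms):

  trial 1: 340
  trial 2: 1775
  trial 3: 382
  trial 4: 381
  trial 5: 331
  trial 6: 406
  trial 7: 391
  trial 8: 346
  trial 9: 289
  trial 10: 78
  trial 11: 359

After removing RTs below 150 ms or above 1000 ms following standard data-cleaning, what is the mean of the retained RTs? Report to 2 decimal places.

358.33 ms

Excluded: 78, 1775
Retained (n=9): Σ = 3225
Mean = 3225/9 = 358.3333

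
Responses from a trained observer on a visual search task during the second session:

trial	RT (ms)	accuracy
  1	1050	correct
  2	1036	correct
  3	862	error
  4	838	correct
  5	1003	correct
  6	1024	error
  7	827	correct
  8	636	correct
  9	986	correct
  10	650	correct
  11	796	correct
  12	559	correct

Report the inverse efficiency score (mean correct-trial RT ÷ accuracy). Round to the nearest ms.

1006 ms

Correct trials (n=10): 1050, 1036, 838, 1003, 827, 636, 986, 650, 796, 559
Mean correct RT = 8381/10 = 838.1000 ms
Proportion correct = 10/12
IES = 838.1000 / (10/12) = 1005.720 ms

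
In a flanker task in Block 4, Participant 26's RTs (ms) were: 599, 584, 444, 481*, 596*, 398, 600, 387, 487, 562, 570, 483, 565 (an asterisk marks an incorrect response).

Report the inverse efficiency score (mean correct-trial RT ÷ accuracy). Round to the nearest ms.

610 ms

Correct trials (n=11): 599, 584, 444, 398, 600, 387, 487, 562, 570, 483, 565
Mean correct RT = 5679/11 = 516.2727 ms
Proportion correct = 11/13
IES = 516.2727 / (11/13) = 610.140 ms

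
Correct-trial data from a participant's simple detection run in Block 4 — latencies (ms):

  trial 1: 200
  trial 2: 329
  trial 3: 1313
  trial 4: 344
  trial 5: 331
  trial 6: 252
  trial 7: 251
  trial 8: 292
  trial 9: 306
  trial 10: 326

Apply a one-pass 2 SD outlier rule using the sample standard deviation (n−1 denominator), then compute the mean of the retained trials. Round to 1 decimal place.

292.3 ms

n = 10, ΣRT = 3944, M = 394.400
Σ(x−M)² = 956274.40; s = √(956274.40/9) = 325.964
Cutoffs: 394.400 ± 2·325.964 → [-257.5, 1046.3]
Outside: 1313 → excluded.
Retained (n=9): Σ = 2631, mean = 2631/9 = 292.333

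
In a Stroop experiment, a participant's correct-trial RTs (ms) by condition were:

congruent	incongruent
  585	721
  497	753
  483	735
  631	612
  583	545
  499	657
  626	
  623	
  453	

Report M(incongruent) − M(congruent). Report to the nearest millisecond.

117 ms

M(congruent) = 4980/9 = 553.333
M(incongruent) = 4023/6 = 670.500
Difference = 670.500 − 553.333 = 117.167 ms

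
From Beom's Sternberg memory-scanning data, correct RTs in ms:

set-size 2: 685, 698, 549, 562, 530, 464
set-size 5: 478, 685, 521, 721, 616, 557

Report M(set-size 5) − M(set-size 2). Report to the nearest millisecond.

M(set-size 2) = 3488/6 = 581.333
M(set-size 5) = 3578/6 = 596.333
Difference = 596.333 − 581.333 = 15.000 ms

15 ms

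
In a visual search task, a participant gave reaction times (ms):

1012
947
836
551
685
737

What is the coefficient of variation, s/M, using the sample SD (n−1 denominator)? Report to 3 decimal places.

0.216

n = 6, Σ = 4768, M = 794.6667
Σ(x−M)² = 146873.333; s = √(146873.333/5) = 171.3904
CV = 171.3904 / 794.6667 = 0.21568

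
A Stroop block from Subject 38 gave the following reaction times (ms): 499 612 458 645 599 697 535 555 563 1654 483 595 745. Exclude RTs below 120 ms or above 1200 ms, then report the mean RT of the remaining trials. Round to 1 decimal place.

Excluded: 1654
Retained (n=12): Σ = 6986
Mean = 6986/12 = 582.1667

582.2 ms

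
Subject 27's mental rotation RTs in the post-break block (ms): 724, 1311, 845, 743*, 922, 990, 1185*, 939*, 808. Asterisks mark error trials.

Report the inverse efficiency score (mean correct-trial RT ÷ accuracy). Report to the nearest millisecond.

Correct trials (n=6): 724, 1311, 845, 922, 990, 808
Mean correct RT = 5600/6 = 933.3333 ms
Proportion correct = 6/9
IES = 933.3333 / (6/9) = 1400.000 ms

1400 ms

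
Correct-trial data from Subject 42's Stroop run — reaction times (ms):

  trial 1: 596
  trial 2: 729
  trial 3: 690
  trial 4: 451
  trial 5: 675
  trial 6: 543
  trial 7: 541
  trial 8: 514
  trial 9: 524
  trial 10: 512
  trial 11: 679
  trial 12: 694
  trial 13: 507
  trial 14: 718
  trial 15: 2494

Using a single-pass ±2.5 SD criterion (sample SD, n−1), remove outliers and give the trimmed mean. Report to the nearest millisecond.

598 ms

n = 15, ΣRT = 10867, M = 724.467
Σ(x−M)² = 3472735.73; s = √(3472735.73/14) = 498.049
Cutoffs: 724.467 ± 2.5·498.049 → [-520.7, 1969.6]
Outside: 2494 → excluded.
Retained (n=14): Σ = 8373, mean = 8373/14 = 598.071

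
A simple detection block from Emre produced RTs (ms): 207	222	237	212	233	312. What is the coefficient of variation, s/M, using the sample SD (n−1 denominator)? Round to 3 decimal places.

0.162

n = 6, Σ = 1423, M = 237.1667
Σ(x−M)² = 7390.833; s = √(7390.833/5) = 38.4469
CV = 38.4469 / 237.1667 = 0.16211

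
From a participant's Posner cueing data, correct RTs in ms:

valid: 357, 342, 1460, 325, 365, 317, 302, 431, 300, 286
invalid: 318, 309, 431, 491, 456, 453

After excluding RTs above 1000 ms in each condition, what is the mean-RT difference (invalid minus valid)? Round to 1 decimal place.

73.6 ms

valid: exclude 1460
M(valid) = 3025/9 = 336.111
M(invalid) = 2458/6 = 409.667
Difference = 409.667 − 336.111 = 73.556 ms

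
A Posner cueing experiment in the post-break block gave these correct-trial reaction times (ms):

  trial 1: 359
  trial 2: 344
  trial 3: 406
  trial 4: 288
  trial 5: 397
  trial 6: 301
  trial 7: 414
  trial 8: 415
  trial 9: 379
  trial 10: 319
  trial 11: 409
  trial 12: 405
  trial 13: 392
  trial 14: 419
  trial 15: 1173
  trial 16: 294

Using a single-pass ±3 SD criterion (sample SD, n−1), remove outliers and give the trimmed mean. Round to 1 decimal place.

n = 16, ΣRT = 6714, M = 419.625
Σ(x−M)² = 637763.75; s = √(637763.75/15) = 206.198
Cutoffs: 419.625 ± 3·206.198 → [-199.0, 1038.2]
Outside: 1173 → excluded.
Retained (n=15): Σ = 5541, mean = 5541/15 = 369.400

369.4 ms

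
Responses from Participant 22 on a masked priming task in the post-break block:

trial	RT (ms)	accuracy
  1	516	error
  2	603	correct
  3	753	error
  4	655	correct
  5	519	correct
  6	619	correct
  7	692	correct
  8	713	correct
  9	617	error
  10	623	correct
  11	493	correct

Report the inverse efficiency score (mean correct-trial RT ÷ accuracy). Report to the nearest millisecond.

845 ms

Correct trials (n=8): 603, 655, 519, 619, 692, 713, 623, 493
Mean correct RT = 4917/8 = 614.6250 ms
Proportion correct = 8/11
IES = 614.6250 / (8/11) = 845.109 ms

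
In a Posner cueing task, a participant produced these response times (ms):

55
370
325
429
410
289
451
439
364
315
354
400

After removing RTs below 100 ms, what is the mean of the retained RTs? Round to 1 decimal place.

376.9 ms

Excluded: 55
Retained (n=11): Σ = 4146
Mean = 4146/11 = 376.9091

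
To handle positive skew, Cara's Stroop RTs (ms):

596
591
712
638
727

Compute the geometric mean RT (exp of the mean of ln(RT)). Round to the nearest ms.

ln(RT): 6.3902, 6.3818, 6.5681, 6.4583, 6.5889
Mean ln(RT) = 32.3874/5 = 6.47748
Geometric mean = exp(6.47748) = 650.33 ms

650 ms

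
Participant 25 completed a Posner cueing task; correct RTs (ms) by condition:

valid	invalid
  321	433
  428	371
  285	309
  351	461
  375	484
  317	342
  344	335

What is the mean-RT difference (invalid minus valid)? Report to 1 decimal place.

44.9 ms

M(valid) = 2421/7 = 345.857
M(invalid) = 2735/7 = 390.714
Difference = 390.714 − 345.857 = 44.857 ms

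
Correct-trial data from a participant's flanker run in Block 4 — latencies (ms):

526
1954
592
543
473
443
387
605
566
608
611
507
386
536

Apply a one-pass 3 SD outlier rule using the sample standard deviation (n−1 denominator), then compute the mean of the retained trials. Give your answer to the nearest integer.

n = 14, ΣRT = 8737, M = 624.071
Σ(x−M)² = 1980046.93; s = √(1980046.93/13) = 390.271
Cutoffs: 624.071 ± 3·390.271 → [-546.7, 1794.9]
Outside: 1954 → excluded.
Retained (n=13): Σ = 6783, mean = 6783/13 = 521.769

522 ms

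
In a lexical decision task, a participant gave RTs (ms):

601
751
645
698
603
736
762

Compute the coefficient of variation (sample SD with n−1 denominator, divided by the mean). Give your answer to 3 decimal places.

n = 7, Σ = 4796, M = 685.1429
Σ(x−M)² = 28434.857; s = √(28434.857/6) = 68.8414
CV = 68.8414 / 685.1429 = 0.10048

0.100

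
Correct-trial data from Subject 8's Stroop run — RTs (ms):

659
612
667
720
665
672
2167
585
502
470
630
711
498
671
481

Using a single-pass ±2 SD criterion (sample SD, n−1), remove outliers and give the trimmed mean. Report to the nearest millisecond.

n = 15, ΣRT = 10710, M = 714.000
Σ(x−M)² = 2362028.00; s = √(2362028.00/14) = 410.751
Cutoffs: 714.000 ± 2·410.751 → [-107.5, 1535.5]
Outside: 2167 → excluded.
Retained (n=14): Σ = 8543, mean = 8543/14 = 610.214

610 ms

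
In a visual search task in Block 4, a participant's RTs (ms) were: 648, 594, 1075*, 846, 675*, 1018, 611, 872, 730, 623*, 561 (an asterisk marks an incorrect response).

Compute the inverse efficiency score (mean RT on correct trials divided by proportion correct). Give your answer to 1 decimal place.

1010.6 ms

Correct trials (n=8): 648, 594, 846, 1018, 611, 872, 730, 561
Mean correct RT = 5880/8 = 735.0000 ms
Proportion correct = 8/11
IES = 735.0000 / (8/11) = 1010.625 ms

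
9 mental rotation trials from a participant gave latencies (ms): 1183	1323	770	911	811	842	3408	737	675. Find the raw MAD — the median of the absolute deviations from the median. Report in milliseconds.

105 ms

Sorted: 675, 737, 770, 811, 842, 911, 1183, 1323, 3408 → median = 842
|x − 842|: 341, 481, 72, 69, 31, 0, 2566, 105, 167
Sorted deviations: 0, 31, 69, 72, 105, 167, 341, 481, 2566 → MAD = 105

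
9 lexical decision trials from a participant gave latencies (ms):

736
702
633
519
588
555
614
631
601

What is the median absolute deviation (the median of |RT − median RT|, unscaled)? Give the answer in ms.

26 ms

Sorted: 519, 555, 588, 601, 614, 631, 633, 702, 736 → median = 614
|x − 614|: 122, 88, 19, 95, 26, 59, 0, 17, 13
Sorted deviations: 0, 13, 17, 19, 26, 59, 88, 95, 122 → MAD = 26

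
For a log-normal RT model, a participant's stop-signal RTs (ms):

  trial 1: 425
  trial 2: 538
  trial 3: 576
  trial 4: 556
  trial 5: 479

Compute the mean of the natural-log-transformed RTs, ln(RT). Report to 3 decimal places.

6.238

ln(RT): 6.0521, 6.2879, 6.3561, 6.3208, 6.1717
Σ ln(RT) = 31.1885
Mean = 31.1885/5 = 6.23770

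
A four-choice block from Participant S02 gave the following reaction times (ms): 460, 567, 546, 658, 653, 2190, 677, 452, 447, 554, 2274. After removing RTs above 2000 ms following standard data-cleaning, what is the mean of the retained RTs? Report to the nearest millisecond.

Excluded: 2190, 2274
Retained (n=9): Σ = 5014
Mean = 5014/9 = 557.1111

557 ms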